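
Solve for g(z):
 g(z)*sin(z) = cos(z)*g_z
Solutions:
 g(z) = C1/cos(z)


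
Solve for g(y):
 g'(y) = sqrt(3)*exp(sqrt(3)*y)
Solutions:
 g(y) = C1 + exp(sqrt(3)*y)


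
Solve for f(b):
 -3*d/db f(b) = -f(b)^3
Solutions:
 f(b) = -sqrt(6)*sqrt(-1/(C1 + b))/2
 f(b) = sqrt(6)*sqrt(-1/(C1 + b))/2


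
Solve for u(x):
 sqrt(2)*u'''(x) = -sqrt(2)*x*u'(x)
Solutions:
 u(x) = C1 + Integral(C2*airyai(-x) + C3*airybi(-x), x)


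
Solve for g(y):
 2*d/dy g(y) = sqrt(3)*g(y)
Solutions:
 g(y) = C1*exp(sqrt(3)*y/2)


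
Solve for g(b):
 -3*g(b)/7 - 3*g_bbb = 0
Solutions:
 g(b) = C3*exp(-7^(2/3)*b/7) + (C1*sin(sqrt(3)*7^(2/3)*b/14) + C2*cos(sqrt(3)*7^(2/3)*b/14))*exp(7^(2/3)*b/14)


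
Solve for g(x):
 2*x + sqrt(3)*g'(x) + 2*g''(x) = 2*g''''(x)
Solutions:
 g(x) = C1 + C2*exp(-2^(1/3)*sqrt(3)*x*(2*2^(1/3)/(sqrt(65) + 9)^(1/3) + (sqrt(65) + 9)^(1/3))/12)*sin(2^(1/3)*x*(-(sqrt(65) + 9)^(1/3) + 2*2^(1/3)/(sqrt(65) + 9)^(1/3))/4) + C3*exp(-2^(1/3)*sqrt(3)*x*(2*2^(1/3)/(sqrt(65) + 9)^(1/3) + (sqrt(65) + 9)^(1/3))/12)*cos(2^(1/3)*x*(-(sqrt(65) + 9)^(1/3) + 2*2^(1/3)/(sqrt(65) + 9)^(1/3))/4) + C4*exp(2^(1/3)*sqrt(3)*x*(2*2^(1/3)/(sqrt(65) + 9)^(1/3) + (sqrt(65) + 9)^(1/3))/6) - sqrt(3)*x^2/3 + 4*x/3


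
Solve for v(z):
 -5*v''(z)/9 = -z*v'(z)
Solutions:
 v(z) = C1 + C2*erfi(3*sqrt(10)*z/10)


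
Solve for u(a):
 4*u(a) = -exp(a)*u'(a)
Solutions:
 u(a) = C1*exp(4*exp(-a))


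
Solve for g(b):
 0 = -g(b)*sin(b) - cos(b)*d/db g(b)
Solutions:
 g(b) = C1*cos(b)


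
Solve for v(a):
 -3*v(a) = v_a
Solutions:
 v(a) = C1*exp(-3*a)


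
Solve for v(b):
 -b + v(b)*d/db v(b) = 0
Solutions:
 v(b) = -sqrt(C1 + b^2)
 v(b) = sqrt(C1 + b^2)


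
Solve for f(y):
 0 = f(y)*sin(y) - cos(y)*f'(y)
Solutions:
 f(y) = C1/cos(y)


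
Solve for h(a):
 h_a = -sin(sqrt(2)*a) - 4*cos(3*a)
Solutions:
 h(a) = C1 - 4*sin(3*a)/3 + sqrt(2)*cos(sqrt(2)*a)/2


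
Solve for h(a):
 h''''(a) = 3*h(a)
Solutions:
 h(a) = C1*exp(-3^(1/4)*a) + C2*exp(3^(1/4)*a) + C3*sin(3^(1/4)*a) + C4*cos(3^(1/4)*a)


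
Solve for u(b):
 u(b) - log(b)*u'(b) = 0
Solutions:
 u(b) = C1*exp(li(b))


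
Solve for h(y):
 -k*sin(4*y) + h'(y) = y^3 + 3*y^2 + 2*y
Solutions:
 h(y) = C1 - k*cos(4*y)/4 + y^4/4 + y^3 + y^2


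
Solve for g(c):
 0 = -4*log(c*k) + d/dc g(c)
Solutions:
 g(c) = C1 + 4*c*log(c*k) - 4*c


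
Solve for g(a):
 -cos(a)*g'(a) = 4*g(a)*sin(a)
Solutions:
 g(a) = C1*cos(a)^4


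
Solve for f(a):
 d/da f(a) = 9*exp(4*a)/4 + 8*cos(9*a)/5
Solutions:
 f(a) = C1 + 9*exp(4*a)/16 + 8*sin(9*a)/45


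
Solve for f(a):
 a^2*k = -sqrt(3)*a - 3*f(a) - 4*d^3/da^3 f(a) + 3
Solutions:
 f(a) = C3*exp(-6^(1/3)*a/2) - a^2*k/3 - sqrt(3)*a/3 + (C1*sin(2^(1/3)*3^(5/6)*a/4) + C2*cos(2^(1/3)*3^(5/6)*a/4))*exp(6^(1/3)*a/4) + 1


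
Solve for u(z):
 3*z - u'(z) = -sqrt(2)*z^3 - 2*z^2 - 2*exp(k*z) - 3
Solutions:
 u(z) = C1 + sqrt(2)*z^4/4 + 2*z^3/3 + 3*z^2/2 + 3*z + 2*exp(k*z)/k


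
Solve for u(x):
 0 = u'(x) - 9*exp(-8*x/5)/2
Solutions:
 u(x) = C1 - 45*exp(-8*x/5)/16


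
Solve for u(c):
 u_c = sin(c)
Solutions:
 u(c) = C1 - cos(c)


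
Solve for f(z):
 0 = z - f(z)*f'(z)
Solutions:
 f(z) = -sqrt(C1 + z^2)
 f(z) = sqrt(C1 + z^2)


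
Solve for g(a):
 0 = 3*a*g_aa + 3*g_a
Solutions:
 g(a) = C1 + C2*log(a)


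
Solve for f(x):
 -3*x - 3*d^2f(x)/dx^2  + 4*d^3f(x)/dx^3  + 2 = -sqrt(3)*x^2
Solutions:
 f(x) = C1 + C2*x + C3*exp(3*x/4) + sqrt(3)*x^4/36 + x^3*(-9 + 8*sqrt(3))/54 + x^2*(-9 + 16*sqrt(3))/27


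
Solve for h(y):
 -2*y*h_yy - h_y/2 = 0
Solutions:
 h(y) = C1 + C2*y^(3/4)


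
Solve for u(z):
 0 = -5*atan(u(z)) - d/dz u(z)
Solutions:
 Integral(1/atan(_y), (_y, u(z))) = C1 - 5*z


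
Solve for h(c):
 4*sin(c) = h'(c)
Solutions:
 h(c) = C1 - 4*cos(c)


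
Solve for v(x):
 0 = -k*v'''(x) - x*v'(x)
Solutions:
 v(x) = C1 + Integral(C2*airyai(x*(-1/k)^(1/3)) + C3*airybi(x*(-1/k)^(1/3)), x)


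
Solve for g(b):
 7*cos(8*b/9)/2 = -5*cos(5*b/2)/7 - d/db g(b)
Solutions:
 g(b) = C1 - 63*sin(8*b/9)/16 - 2*sin(5*b/2)/7


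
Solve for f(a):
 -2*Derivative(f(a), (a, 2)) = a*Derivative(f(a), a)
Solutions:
 f(a) = C1 + C2*erf(a/2)


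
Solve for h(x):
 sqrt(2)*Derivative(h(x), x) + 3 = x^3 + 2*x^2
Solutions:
 h(x) = C1 + sqrt(2)*x^4/8 + sqrt(2)*x^3/3 - 3*sqrt(2)*x/2


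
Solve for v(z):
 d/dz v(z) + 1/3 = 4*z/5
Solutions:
 v(z) = C1 + 2*z^2/5 - z/3


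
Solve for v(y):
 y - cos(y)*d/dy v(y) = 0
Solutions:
 v(y) = C1 + Integral(y/cos(y), y)


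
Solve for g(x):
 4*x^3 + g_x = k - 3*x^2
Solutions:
 g(x) = C1 + k*x - x^4 - x^3


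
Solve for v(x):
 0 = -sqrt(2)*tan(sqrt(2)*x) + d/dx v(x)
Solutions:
 v(x) = C1 - log(cos(sqrt(2)*x))


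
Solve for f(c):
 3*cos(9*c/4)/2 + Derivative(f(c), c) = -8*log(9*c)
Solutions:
 f(c) = C1 - 8*c*log(c) - 16*c*log(3) + 8*c - 2*sin(9*c/4)/3


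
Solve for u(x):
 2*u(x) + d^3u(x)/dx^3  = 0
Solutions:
 u(x) = C3*exp(-2^(1/3)*x) + (C1*sin(2^(1/3)*sqrt(3)*x/2) + C2*cos(2^(1/3)*sqrt(3)*x/2))*exp(2^(1/3)*x/2)


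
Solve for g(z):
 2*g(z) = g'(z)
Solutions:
 g(z) = C1*exp(2*z)


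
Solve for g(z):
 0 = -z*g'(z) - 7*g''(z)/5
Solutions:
 g(z) = C1 + C2*erf(sqrt(70)*z/14)


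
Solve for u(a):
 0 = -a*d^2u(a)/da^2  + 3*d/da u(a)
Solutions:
 u(a) = C1 + C2*a^4


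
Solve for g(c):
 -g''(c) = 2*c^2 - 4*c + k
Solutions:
 g(c) = C1 + C2*c - c^4/6 + 2*c^3/3 - c^2*k/2


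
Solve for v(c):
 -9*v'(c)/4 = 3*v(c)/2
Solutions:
 v(c) = C1*exp(-2*c/3)


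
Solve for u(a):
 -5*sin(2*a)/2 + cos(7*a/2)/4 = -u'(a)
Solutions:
 u(a) = C1 - sin(7*a/2)/14 - 5*cos(2*a)/4


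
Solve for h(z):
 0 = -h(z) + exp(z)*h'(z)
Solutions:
 h(z) = C1*exp(-exp(-z))


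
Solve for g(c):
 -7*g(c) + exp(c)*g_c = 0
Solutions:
 g(c) = C1*exp(-7*exp(-c))


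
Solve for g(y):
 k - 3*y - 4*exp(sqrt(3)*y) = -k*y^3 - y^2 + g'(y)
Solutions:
 g(y) = C1 + k*y^4/4 + k*y + y^3/3 - 3*y^2/2 - 4*sqrt(3)*exp(sqrt(3)*y)/3


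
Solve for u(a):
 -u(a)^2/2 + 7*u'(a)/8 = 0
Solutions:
 u(a) = -7/(C1 + 4*a)


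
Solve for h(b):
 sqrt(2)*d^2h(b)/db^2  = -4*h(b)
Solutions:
 h(b) = C1*sin(2^(3/4)*b) + C2*cos(2^(3/4)*b)


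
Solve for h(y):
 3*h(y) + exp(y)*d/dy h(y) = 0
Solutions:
 h(y) = C1*exp(3*exp(-y))


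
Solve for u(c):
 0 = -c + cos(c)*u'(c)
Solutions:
 u(c) = C1 + Integral(c/cos(c), c)


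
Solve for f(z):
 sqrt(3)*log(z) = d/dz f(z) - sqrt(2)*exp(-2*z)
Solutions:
 f(z) = C1 + sqrt(3)*z*log(z) - sqrt(3)*z - sqrt(2)*exp(-2*z)/2


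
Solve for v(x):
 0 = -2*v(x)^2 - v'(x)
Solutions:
 v(x) = 1/(C1 + 2*x)


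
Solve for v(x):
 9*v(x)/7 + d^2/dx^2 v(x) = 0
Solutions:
 v(x) = C1*sin(3*sqrt(7)*x/7) + C2*cos(3*sqrt(7)*x/7)


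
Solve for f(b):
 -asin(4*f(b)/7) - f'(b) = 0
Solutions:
 Integral(1/asin(4*_y/7), (_y, f(b))) = C1 - b


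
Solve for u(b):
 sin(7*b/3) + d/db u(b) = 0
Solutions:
 u(b) = C1 + 3*cos(7*b/3)/7


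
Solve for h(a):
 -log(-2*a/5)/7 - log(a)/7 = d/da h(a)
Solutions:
 h(a) = C1 - 2*a*log(a)/7 + a*(-log(2) + log(5) + 2 - I*pi)/7


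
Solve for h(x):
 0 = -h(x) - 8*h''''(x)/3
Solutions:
 h(x) = (C1*sin(2^(3/4)*3^(1/4)*x/4) + C2*cos(2^(3/4)*3^(1/4)*x/4))*exp(-2^(3/4)*3^(1/4)*x/4) + (C3*sin(2^(3/4)*3^(1/4)*x/4) + C4*cos(2^(3/4)*3^(1/4)*x/4))*exp(2^(3/4)*3^(1/4)*x/4)


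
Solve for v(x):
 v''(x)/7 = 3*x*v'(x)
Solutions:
 v(x) = C1 + C2*erfi(sqrt(42)*x/2)


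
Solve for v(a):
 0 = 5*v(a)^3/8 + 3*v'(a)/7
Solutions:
 v(a) = -2*sqrt(3)*sqrt(-1/(C1 - 35*a))
 v(a) = 2*sqrt(3)*sqrt(-1/(C1 - 35*a))


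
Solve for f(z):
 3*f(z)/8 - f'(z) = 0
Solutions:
 f(z) = C1*exp(3*z/8)


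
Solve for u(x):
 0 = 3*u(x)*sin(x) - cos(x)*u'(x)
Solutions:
 u(x) = C1/cos(x)^3


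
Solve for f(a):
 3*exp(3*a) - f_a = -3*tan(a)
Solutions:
 f(a) = C1 + exp(3*a) - 3*log(cos(a))


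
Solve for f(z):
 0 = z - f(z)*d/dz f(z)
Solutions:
 f(z) = -sqrt(C1 + z^2)
 f(z) = sqrt(C1 + z^2)


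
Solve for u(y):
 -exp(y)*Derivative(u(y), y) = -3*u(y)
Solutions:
 u(y) = C1*exp(-3*exp(-y))


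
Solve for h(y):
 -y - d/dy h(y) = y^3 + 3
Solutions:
 h(y) = C1 - y^4/4 - y^2/2 - 3*y


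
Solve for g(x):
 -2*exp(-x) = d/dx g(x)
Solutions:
 g(x) = C1 + 2*exp(-x)


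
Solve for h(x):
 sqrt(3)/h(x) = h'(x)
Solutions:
 h(x) = -sqrt(C1 + 2*sqrt(3)*x)
 h(x) = sqrt(C1 + 2*sqrt(3)*x)


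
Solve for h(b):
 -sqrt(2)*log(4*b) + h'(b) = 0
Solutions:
 h(b) = C1 + sqrt(2)*b*log(b) - sqrt(2)*b + 2*sqrt(2)*b*log(2)


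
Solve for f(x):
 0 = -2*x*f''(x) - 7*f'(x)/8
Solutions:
 f(x) = C1 + C2*x^(9/16)


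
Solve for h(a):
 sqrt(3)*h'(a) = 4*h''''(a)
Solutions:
 h(a) = C1 + C4*exp(2^(1/3)*3^(1/6)*a/2) + (C2*sin(2^(1/3)*3^(2/3)*a/4) + C3*cos(2^(1/3)*3^(2/3)*a/4))*exp(-2^(1/3)*3^(1/6)*a/4)


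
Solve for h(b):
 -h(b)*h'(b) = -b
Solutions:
 h(b) = -sqrt(C1 + b^2)
 h(b) = sqrt(C1 + b^2)


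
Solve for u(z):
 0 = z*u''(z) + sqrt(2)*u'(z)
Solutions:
 u(z) = C1 + C2*z^(1 - sqrt(2))


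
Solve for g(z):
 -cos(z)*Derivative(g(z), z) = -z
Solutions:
 g(z) = C1 + Integral(z/cos(z), z)


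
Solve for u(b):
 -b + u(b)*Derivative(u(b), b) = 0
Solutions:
 u(b) = -sqrt(C1 + b^2)
 u(b) = sqrt(C1 + b^2)


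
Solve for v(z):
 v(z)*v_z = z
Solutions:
 v(z) = -sqrt(C1 + z^2)
 v(z) = sqrt(C1 + z^2)


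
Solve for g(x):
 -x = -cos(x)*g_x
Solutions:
 g(x) = C1 + Integral(x/cos(x), x)


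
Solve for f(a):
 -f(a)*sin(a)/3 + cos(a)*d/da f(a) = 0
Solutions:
 f(a) = C1/cos(a)^(1/3)


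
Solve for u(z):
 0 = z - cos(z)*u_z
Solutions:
 u(z) = C1 + Integral(z/cos(z), z)


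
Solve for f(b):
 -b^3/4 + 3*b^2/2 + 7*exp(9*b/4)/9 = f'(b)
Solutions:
 f(b) = C1 - b^4/16 + b^3/2 + 28*exp(9*b/4)/81


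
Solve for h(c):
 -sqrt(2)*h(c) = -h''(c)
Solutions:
 h(c) = C1*exp(-2^(1/4)*c) + C2*exp(2^(1/4)*c)


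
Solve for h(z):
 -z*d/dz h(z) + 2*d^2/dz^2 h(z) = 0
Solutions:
 h(z) = C1 + C2*erfi(z/2)


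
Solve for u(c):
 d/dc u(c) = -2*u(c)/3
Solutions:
 u(c) = C1*exp(-2*c/3)


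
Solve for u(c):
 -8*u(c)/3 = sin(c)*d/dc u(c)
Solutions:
 u(c) = C1*(cos(c) + 1)^(4/3)/(cos(c) - 1)^(4/3)


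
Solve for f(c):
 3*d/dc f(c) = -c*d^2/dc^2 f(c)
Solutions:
 f(c) = C1 + C2/c^2


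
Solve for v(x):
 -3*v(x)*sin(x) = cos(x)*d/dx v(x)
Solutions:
 v(x) = C1*cos(x)^3


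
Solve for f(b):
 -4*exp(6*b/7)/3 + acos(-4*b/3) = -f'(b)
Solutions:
 f(b) = C1 - b*acos(-4*b/3) - sqrt(9 - 16*b^2)/4 + 14*exp(6*b/7)/9


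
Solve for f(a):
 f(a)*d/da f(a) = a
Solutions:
 f(a) = -sqrt(C1 + a^2)
 f(a) = sqrt(C1 + a^2)


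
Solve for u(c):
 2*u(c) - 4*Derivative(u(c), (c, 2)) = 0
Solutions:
 u(c) = C1*exp(-sqrt(2)*c/2) + C2*exp(sqrt(2)*c/2)


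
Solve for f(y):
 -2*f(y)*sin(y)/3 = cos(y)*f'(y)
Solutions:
 f(y) = C1*cos(y)^(2/3)


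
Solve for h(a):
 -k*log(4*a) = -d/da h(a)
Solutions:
 h(a) = C1 + a*k*log(a) - a*k + a*k*log(4)


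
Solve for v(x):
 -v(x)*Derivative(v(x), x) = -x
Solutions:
 v(x) = -sqrt(C1 + x^2)
 v(x) = sqrt(C1 + x^2)


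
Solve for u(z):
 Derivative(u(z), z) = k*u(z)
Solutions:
 u(z) = C1*exp(k*z)


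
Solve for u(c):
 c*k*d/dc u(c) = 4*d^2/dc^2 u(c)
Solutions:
 u(c) = Piecewise((-sqrt(2)*sqrt(pi)*C1*erf(sqrt(2)*c*sqrt(-k)/4)/sqrt(-k) - C2, (k > 0) | (k < 0)), (-C1*c - C2, True))


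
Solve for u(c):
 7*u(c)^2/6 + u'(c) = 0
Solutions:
 u(c) = 6/(C1 + 7*c)


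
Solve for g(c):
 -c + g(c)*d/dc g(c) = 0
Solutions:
 g(c) = -sqrt(C1 + c^2)
 g(c) = sqrt(C1 + c^2)


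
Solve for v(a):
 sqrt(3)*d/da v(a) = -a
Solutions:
 v(a) = C1 - sqrt(3)*a^2/6


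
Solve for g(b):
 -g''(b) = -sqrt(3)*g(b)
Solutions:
 g(b) = C1*exp(-3^(1/4)*b) + C2*exp(3^(1/4)*b)


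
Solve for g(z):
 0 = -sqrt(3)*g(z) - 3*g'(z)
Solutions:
 g(z) = C1*exp(-sqrt(3)*z/3)


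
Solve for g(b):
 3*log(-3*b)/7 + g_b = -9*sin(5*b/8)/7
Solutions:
 g(b) = C1 - 3*b*log(-b)/7 - 3*b*log(3)/7 + 3*b/7 + 72*cos(5*b/8)/35


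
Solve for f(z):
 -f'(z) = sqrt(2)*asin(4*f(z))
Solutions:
 Integral(1/asin(4*_y), (_y, f(z))) = C1 - sqrt(2)*z


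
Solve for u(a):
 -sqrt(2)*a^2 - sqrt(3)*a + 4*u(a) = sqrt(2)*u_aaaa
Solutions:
 u(a) = C1*exp(-2^(3/8)*a) + C2*exp(2^(3/8)*a) + C3*sin(2^(3/8)*a) + C4*cos(2^(3/8)*a) + sqrt(2)*a^2/4 + sqrt(3)*a/4


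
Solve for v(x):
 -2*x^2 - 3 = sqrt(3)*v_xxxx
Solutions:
 v(x) = C1 + C2*x + C3*x^2 + C4*x^3 - sqrt(3)*x^6/540 - sqrt(3)*x^4/24


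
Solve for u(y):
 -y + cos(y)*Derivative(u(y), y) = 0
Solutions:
 u(y) = C1 + Integral(y/cos(y), y)


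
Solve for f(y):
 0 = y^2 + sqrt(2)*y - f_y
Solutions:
 f(y) = C1 + y^3/3 + sqrt(2)*y^2/2


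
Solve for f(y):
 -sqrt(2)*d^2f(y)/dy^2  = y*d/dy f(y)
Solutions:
 f(y) = C1 + C2*erf(2^(1/4)*y/2)


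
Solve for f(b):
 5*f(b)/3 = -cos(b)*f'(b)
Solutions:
 f(b) = C1*(sin(b) - 1)^(5/6)/(sin(b) + 1)^(5/6)


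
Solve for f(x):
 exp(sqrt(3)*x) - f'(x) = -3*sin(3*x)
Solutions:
 f(x) = C1 + sqrt(3)*exp(sqrt(3)*x)/3 - cos(3*x)


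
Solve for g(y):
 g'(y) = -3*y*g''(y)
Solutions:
 g(y) = C1 + C2*y^(2/3)


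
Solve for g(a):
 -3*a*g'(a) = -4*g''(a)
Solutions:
 g(a) = C1 + C2*erfi(sqrt(6)*a/4)


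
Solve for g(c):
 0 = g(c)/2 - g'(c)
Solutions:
 g(c) = C1*exp(c/2)


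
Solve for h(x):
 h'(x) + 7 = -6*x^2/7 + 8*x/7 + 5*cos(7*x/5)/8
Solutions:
 h(x) = C1 - 2*x^3/7 + 4*x^2/7 - 7*x + 25*sin(7*x/5)/56


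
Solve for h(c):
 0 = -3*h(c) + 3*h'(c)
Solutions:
 h(c) = C1*exp(c)


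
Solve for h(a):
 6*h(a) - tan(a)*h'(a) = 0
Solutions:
 h(a) = C1*sin(a)^6


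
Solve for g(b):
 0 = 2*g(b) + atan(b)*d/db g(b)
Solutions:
 g(b) = C1*exp(-2*Integral(1/atan(b), b))


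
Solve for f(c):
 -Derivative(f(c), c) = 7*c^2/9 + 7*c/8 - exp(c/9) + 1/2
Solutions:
 f(c) = C1 - 7*c^3/27 - 7*c^2/16 - c/2 + 9*exp(c/9)


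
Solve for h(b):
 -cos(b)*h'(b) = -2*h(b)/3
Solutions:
 h(b) = C1*(sin(b) + 1)^(1/3)/(sin(b) - 1)^(1/3)


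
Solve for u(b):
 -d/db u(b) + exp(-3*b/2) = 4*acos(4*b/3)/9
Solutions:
 u(b) = C1 - 4*b*acos(4*b/3)/9 + sqrt(9 - 16*b^2)/9 - 2*exp(-3*b/2)/3


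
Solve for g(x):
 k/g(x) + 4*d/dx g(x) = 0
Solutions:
 g(x) = -sqrt(C1 - 2*k*x)/2
 g(x) = sqrt(C1 - 2*k*x)/2


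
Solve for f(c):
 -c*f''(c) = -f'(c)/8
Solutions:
 f(c) = C1 + C2*c^(9/8)


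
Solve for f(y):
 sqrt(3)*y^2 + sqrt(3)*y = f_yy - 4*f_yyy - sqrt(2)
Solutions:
 f(y) = C1 + C2*y + C3*exp(y/4) + sqrt(3)*y^4/12 + 3*sqrt(3)*y^3/2 + y^2*(sqrt(2)/2 + 18*sqrt(3))


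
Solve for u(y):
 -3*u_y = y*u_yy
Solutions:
 u(y) = C1 + C2/y^2


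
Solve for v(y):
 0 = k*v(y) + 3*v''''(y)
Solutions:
 v(y) = C1*exp(-3^(3/4)*y*(-k)^(1/4)/3) + C2*exp(3^(3/4)*y*(-k)^(1/4)/3) + C3*exp(-3^(3/4)*I*y*(-k)^(1/4)/3) + C4*exp(3^(3/4)*I*y*(-k)^(1/4)/3)


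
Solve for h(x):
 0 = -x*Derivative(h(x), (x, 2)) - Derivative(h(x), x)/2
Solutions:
 h(x) = C1 + C2*sqrt(x)


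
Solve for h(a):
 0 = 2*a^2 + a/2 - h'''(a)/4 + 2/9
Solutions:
 h(a) = C1 + C2*a + C3*a^2 + 2*a^5/15 + a^4/12 + 4*a^3/27


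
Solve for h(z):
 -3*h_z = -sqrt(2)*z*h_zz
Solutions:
 h(z) = C1 + C2*z^(1 + 3*sqrt(2)/2)


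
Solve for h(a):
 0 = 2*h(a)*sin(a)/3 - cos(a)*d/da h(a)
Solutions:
 h(a) = C1/cos(a)^(2/3)


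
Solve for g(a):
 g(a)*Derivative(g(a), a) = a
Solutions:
 g(a) = -sqrt(C1 + a^2)
 g(a) = sqrt(C1 + a^2)


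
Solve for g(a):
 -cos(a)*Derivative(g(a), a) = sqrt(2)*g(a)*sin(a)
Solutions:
 g(a) = C1*cos(a)^(sqrt(2))


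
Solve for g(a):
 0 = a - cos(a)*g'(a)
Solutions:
 g(a) = C1 + Integral(a/cos(a), a)


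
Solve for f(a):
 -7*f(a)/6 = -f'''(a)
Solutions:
 f(a) = C3*exp(6^(2/3)*7^(1/3)*a/6) + (C1*sin(2^(2/3)*3^(1/6)*7^(1/3)*a/4) + C2*cos(2^(2/3)*3^(1/6)*7^(1/3)*a/4))*exp(-6^(2/3)*7^(1/3)*a/12)


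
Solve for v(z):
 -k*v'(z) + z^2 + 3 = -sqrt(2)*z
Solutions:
 v(z) = C1 + z^3/(3*k) + sqrt(2)*z^2/(2*k) + 3*z/k


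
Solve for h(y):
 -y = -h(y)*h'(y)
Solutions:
 h(y) = -sqrt(C1 + y^2)
 h(y) = sqrt(C1 + y^2)


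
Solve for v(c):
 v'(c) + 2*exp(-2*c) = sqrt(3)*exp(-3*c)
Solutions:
 v(c) = C1 + exp(-2*c) - sqrt(3)*exp(-3*c)/3


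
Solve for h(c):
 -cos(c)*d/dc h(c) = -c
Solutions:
 h(c) = C1 + Integral(c/cos(c), c)


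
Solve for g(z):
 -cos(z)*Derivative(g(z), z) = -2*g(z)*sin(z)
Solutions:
 g(z) = C1/cos(z)^2


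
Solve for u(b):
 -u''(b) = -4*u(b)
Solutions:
 u(b) = C1*exp(-2*b) + C2*exp(2*b)


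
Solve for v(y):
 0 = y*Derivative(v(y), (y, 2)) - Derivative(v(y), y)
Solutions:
 v(y) = C1 + C2*y^2


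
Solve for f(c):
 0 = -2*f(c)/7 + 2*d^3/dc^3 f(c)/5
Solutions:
 f(c) = C3*exp(5^(1/3)*7^(2/3)*c/7) + (C1*sin(sqrt(3)*5^(1/3)*7^(2/3)*c/14) + C2*cos(sqrt(3)*5^(1/3)*7^(2/3)*c/14))*exp(-5^(1/3)*7^(2/3)*c/14)


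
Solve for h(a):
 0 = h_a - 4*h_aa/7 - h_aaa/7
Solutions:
 h(a) = C1 + C2*exp(a*(-2 + sqrt(11))) + C3*exp(-a*(2 + sqrt(11)))


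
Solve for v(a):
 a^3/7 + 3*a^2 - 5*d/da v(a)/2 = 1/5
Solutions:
 v(a) = C1 + a^4/70 + 2*a^3/5 - 2*a/25


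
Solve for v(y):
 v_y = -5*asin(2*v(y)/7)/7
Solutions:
 Integral(1/asin(2*_y/7), (_y, v(y))) = C1 - 5*y/7


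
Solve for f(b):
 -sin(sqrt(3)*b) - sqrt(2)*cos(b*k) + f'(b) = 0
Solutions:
 f(b) = C1 - sqrt(3)*cos(sqrt(3)*b)/3 + sqrt(2)*sin(b*k)/k


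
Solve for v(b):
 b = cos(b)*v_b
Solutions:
 v(b) = C1 + Integral(b/cos(b), b)


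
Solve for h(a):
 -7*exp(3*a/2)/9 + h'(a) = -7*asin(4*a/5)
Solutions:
 h(a) = C1 - 7*a*asin(4*a/5) - 7*sqrt(25 - 16*a^2)/4 + 14*exp(3*a/2)/27


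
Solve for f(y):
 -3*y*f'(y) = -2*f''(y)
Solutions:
 f(y) = C1 + C2*erfi(sqrt(3)*y/2)


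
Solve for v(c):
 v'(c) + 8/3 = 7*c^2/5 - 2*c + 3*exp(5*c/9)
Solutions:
 v(c) = C1 + 7*c^3/15 - c^2 - 8*c/3 + 27*exp(5*c/9)/5


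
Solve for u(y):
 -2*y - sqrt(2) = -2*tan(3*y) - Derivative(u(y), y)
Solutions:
 u(y) = C1 + y^2 + sqrt(2)*y + 2*log(cos(3*y))/3


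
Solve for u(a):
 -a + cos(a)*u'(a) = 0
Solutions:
 u(a) = C1 + Integral(a/cos(a), a)


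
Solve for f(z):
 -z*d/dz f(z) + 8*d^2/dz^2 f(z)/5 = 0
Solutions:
 f(z) = C1 + C2*erfi(sqrt(5)*z/4)


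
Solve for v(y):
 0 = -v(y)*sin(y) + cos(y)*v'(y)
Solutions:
 v(y) = C1/cos(y)


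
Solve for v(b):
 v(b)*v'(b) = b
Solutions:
 v(b) = -sqrt(C1 + b^2)
 v(b) = sqrt(C1 + b^2)


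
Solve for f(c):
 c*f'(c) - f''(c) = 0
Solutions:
 f(c) = C1 + C2*erfi(sqrt(2)*c/2)


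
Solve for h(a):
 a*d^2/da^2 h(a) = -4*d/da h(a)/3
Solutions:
 h(a) = C1 + C2/a^(1/3)


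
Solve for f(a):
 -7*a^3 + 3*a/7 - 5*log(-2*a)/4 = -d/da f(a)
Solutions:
 f(a) = C1 + 7*a^4/4 - 3*a^2/14 + 5*a*log(-a)/4 + 5*a*(-1 + log(2))/4


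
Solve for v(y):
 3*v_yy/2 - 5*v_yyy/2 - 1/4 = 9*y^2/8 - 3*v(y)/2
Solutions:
 v(y) = C1*exp(y*(-2^(2/3)*(5*sqrt(237) + 77)^(1/3) - 2*2^(1/3)/(5*sqrt(237) + 77)^(1/3) + 4)/20)*sin(2^(1/3)*sqrt(3)*y*(-2^(1/3)*(5*sqrt(237) + 77)^(1/3) + 2/(5*sqrt(237) + 77)^(1/3))/20) + C2*exp(y*(-2^(2/3)*(5*sqrt(237) + 77)^(1/3) - 2*2^(1/3)/(5*sqrt(237) + 77)^(1/3) + 4)/20)*cos(2^(1/3)*sqrt(3)*y*(-2^(1/3)*(5*sqrt(237) + 77)^(1/3) + 2/(5*sqrt(237) + 77)^(1/3))/20) + C3*exp(y*(2*2^(1/3)/(5*sqrt(237) + 77)^(1/3) + 2 + 2^(2/3)*(5*sqrt(237) + 77)^(1/3))/10) + 3*y^2/4 - 4/3


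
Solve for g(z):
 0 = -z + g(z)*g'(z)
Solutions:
 g(z) = -sqrt(C1 + z^2)
 g(z) = sqrt(C1 + z^2)


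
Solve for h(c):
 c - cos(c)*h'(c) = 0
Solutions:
 h(c) = C1 + Integral(c/cos(c), c)


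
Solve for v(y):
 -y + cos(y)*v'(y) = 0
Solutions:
 v(y) = C1 + Integral(y/cos(y), y)


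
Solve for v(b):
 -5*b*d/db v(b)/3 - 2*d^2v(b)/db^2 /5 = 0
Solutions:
 v(b) = C1 + C2*erf(5*sqrt(3)*b/6)


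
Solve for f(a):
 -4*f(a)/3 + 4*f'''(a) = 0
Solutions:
 f(a) = C3*exp(3^(2/3)*a/3) + (C1*sin(3^(1/6)*a/2) + C2*cos(3^(1/6)*a/2))*exp(-3^(2/3)*a/6)


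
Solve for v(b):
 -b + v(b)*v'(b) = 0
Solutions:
 v(b) = -sqrt(C1 + b^2)
 v(b) = sqrt(C1 + b^2)


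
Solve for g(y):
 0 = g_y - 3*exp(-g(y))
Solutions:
 g(y) = log(C1 + 3*y)


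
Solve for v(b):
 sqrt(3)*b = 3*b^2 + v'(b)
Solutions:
 v(b) = C1 - b^3 + sqrt(3)*b^2/2


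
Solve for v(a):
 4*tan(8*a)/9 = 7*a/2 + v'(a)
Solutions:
 v(a) = C1 - 7*a^2/4 - log(cos(8*a))/18


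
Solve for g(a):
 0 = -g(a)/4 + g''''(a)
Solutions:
 g(a) = C1*exp(-sqrt(2)*a/2) + C2*exp(sqrt(2)*a/2) + C3*sin(sqrt(2)*a/2) + C4*cos(sqrt(2)*a/2)


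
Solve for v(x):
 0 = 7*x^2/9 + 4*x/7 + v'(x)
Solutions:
 v(x) = C1 - 7*x^3/27 - 2*x^2/7


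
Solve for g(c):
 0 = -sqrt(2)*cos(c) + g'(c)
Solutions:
 g(c) = C1 + sqrt(2)*sin(c)


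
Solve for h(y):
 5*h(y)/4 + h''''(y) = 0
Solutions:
 h(y) = (C1*sin(5^(1/4)*y/2) + C2*cos(5^(1/4)*y/2))*exp(-5^(1/4)*y/2) + (C3*sin(5^(1/4)*y/2) + C4*cos(5^(1/4)*y/2))*exp(5^(1/4)*y/2)


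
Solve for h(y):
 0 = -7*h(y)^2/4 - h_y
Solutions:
 h(y) = 4/(C1 + 7*y)


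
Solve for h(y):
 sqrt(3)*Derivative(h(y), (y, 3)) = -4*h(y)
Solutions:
 h(y) = C3*exp(-2^(2/3)*3^(5/6)*y/3) + (C1*sin(2^(2/3)*3^(1/3)*y/2) + C2*cos(2^(2/3)*3^(1/3)*y/2))*exp(2^(2/3)*3^(5/6)*y/6)


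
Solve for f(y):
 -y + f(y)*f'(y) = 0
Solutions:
 f(y) = -sqrt(C1 + y^2)
 f(y) = sqrt(C1 + y^2)


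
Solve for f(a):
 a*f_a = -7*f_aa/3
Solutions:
 f(a) = C1 + C2*erf(sqrt(42)*a/14)


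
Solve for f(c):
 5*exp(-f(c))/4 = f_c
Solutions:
 f(c) = log(C1 + 5*c/4)


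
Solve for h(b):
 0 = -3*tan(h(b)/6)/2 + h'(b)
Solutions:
 h(b) = -6*asin(C1*exp(b/4)) + 6*pi
 h(b) = 6*asin(C1*exp(b/4))


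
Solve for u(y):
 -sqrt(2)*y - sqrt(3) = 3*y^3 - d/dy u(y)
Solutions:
 u(y) = C1 + 3*y^4/4 + sqrt(2)*y^2/2 + sqrt(3)*y


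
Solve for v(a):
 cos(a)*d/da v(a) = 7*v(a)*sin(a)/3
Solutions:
 v(a) = C1/cos(a)^(7/3)


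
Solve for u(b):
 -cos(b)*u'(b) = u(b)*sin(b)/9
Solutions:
 u(b) = C1*cos(b)^(1/9)


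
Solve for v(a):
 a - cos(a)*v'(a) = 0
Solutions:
 v(a) = C1 + Integral(a/cos(a), a)


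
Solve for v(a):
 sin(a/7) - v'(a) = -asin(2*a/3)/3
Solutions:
 v(a) = C1 + a*asin(2*a/3)/3 + sqrt(9 - 4*a^2)/6 - 7*cos(a/7)


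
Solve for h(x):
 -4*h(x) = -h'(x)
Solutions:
 h(x) = C1*exp(4*x)


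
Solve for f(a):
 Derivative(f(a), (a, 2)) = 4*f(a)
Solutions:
 f(a) = C1*exp(-2*a) + C2*exp(2*a)


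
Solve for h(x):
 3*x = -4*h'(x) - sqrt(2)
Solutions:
 h(x) = C1 - 3*x^2/8 - sqrt(2)*x/4


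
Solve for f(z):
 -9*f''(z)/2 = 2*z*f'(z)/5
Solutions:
 f(z) = C1 + C2*erf(sqrt(10)*z/15)


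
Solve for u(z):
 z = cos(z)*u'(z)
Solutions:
 u(z) = C1 + Integral(z/cos(z), z)


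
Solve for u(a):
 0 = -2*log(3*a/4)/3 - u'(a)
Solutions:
 u(a) = C1 - 2*a*log(a)/3 - 2*a*log(3)/3 + 2*a/3 + 4*a*log(2)/3


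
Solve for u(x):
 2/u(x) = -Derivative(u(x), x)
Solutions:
 u(x) = -sqrt(C1 - 4*x)
 u(x) = sqrt(C1 - 4*x)


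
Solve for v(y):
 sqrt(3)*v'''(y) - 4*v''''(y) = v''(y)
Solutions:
 v(y) = C1 + C2*y + (C3*sin(sqrt(13)*y/8) + C4*cos(sqrt(13)*y/8))*exp(sqrt(3)*y/8)


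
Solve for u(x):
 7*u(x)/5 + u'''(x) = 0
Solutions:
 u(x) = C3*exp(-5^(2/3)*7^(1/3)*x/5) + (C1*sin(sqrt(3)*5^(2/3)*7^(1/3)*x/10) + C2*cos(sqrt(3)*5^(2/3)*7^(1/3)*x/10))*exp(5^(2/3)*7^(1/3)*x/10)


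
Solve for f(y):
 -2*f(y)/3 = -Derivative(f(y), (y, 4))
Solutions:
 f(y) = C1*exp(-2^(1/4)*3^(3/4)*y/3) + C2*exp(2^(1/4)*3^(3/4)*y/3) + C3*sin(2^(1/4)*3^(3/4)*y/3) + C4*cos(2^(1/4)*3^(3/4)*y/3)


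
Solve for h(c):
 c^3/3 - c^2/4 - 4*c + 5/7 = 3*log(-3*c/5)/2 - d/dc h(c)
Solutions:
 h(c) = C1 - c^4/12 + c^3/12 + 2*c^2 + 3*c*log(-c)/2 + c*(-2*log(5) - 31/14 + log(3) + log(15)/2)


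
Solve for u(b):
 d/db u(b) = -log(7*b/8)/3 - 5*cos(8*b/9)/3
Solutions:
 u(b) = C1 - b*log(b)/3 - b*log(7)/3 + b/3 + b*log(2) - 15*sin(8*b/9)/8


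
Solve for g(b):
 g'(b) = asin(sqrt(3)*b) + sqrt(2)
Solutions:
 g(b) = C1 + b*asin(sqrt(3)*b) + sqrt(2)*b + sqrt(3)*sqrt(1 - 3*b^2)/3


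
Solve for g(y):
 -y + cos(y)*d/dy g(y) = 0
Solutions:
 g(y) = C1 + Integral(y/cos(y), y)


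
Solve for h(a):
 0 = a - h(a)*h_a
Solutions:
 h(a) = -sqrt(C1 + a^2)
 h(a) = sqrt(C1 + a^2)


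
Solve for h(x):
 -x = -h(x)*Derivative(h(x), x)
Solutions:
 h(x) = -sqrt(C1 + x^2)
 h(x) = sqrt(C1 + x^2)


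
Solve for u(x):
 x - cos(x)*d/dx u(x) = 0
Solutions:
 u(x) = C1 + Integral(x/cos(x), x)


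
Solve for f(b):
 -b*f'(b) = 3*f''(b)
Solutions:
 f(b) = C1 + C2*erf(sqrt(6)*b/6)


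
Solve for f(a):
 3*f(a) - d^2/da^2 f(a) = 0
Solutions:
 f(a) = C1*exp(-sqrt(3)*a) + C2*exp(sqrt(3)*a)


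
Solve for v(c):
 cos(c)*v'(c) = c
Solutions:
 v(c) = C1 + Integral(c/cos(c), c)


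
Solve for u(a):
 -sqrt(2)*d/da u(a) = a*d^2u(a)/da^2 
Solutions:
 u(a) = C1 + C2*a^(1 - sqrt(2))


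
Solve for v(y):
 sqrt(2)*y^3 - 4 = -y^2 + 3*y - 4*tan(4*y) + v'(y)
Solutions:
 v(y) = C1 + sqrt(2)*y^4/4 + y^3/3 - 3*y^2/2 - 4*y - log(cos(4*y))


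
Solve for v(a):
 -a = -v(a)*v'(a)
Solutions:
 v(a) = -sqrt(C1 + a^2)
 v(a) = sqrt(C1 + a^2)


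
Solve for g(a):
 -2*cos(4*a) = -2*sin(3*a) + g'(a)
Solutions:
 g(a) = C1 - sin(4*a)/2 - 2*cos(3*a)/3


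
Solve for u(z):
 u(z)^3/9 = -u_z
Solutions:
 u(z) = -3*sqrt(2)*sqrt(-1/(C1 - z))/2
 u(z) = 3*sqrt(2)*sqrt(-1/(C1 - z))/2


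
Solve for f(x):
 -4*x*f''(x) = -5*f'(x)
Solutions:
 f(x) = C1 + C2*x^(9/4)


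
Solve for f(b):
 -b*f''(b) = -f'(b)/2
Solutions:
 f(b) = C1 + C2*b^(3/2)


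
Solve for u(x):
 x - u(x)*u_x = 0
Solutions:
 u(x) = -sqrt(C1 + x^2)
 u(x) = sqrt(C1 + x^2)


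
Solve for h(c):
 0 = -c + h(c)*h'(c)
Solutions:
 h(c) = -sqrt(C1 + c^2)
 h(c) = sqrt(C1 + c^2)


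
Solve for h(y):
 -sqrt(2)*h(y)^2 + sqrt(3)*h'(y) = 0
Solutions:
 h(y) = -3/(C1 + sqrt(6)*y)


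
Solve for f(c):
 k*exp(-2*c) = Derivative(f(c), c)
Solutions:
 f(c) = C1 - k*exp(-2*c)/2


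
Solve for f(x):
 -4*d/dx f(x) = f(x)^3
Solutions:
 f(x) = -sqrt(2)*sqrt(-1/(C1 - x))
 f(x) = sqrt(2)*sqrt(-1/(C1 - x))


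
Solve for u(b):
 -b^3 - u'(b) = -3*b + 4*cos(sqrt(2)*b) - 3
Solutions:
 u(b) = C1 - b^4/4 + 3*b^2/2 + 3*b - 2*sqrt(2)*sin(sqrt(2)*b)


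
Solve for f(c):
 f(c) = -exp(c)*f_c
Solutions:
 f(c) = C1*exp(exp(-c))


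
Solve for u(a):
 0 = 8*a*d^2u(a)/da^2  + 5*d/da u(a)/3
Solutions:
 u(a) = C1 + C2*a^(19/24)


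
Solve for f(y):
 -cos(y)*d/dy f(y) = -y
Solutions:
 f(y) = C1 + Integral(y/cos(y), y)


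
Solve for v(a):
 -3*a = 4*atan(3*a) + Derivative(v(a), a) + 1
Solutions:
 v(a) = C1 - 3*a^2/2 - 4*a*atan(3*a) - a + 2*log(9*a^2 + 1)/3


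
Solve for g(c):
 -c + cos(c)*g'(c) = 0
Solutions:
 g(c) = C1 + Integral(c/cos(c), c)


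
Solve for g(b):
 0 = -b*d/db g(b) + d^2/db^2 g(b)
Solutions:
 g(b) = C1 + C2*erfi(sqrt(2)*b/2)


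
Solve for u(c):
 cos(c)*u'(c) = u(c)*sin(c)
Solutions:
 u(c) = C1/cos(c)


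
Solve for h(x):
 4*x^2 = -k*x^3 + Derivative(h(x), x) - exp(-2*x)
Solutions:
 h(x) = C1 + k*x^4/4 + 4*x^3/3 - exp(-2*x)/2


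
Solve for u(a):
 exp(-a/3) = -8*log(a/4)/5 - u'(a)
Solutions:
 u(a) = C1 - 8*a*log(a)/5 + 8*a*(1 + 2*log(2))/5 + 3*exp(-a/3)


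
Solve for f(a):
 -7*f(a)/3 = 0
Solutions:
 f(a) = 0


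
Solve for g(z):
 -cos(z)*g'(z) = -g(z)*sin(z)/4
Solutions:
 g(z) = C1/cos(z)^(1/4)


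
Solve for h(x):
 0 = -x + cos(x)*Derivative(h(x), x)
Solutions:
 h(x) = C1 + Integral(x/cos(x), x)


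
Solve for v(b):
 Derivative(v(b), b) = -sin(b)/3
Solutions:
 v(b) = C1 + cos(b)/3


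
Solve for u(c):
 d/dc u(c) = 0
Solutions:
 u(c) = C1


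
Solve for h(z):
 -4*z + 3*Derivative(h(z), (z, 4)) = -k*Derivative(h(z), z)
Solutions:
 h(z) = C1 + C2*exp(3^(2/3)*z*(-k)^(1/3)/3) + C3*exp(z*(-k)^(1/3)*(-3^(2/3) + 3*3^(1/6)*I)/6) + C4*exp(-z*(-k)^(1/3)*(3^(2/3) + 3*3^(1/6)*I)/6) + 2*z^2/k


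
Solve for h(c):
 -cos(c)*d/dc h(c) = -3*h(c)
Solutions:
 h(c) = C1*(sin(c) + 1)^(3/2)/(sin(c) - 1)^(3/2)


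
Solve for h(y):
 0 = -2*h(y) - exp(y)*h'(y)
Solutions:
 h(y) = C1*exp(2*exp(-y))


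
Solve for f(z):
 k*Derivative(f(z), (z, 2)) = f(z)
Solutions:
 f(z) = C1*exp(-z*sqrt(1/k)) + C2*exp(z*sqrt(1/k))


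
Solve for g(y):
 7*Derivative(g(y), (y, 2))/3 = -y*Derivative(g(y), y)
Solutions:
 g(y) = C1 + C2*erf(sqrt(42)*y/14)


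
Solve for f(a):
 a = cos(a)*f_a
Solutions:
 f(a) = C1 + Integral(a/cos(a), a)


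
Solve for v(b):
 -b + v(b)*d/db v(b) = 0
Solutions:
 v(b) = -sqrt(C1 + b^2)
 v(b) = sqrt(C1 + b^2)


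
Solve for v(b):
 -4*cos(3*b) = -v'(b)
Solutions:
 v(b) = C1 + 4*sin(3*b)/3


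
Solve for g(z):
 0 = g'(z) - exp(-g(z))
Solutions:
 g(z) = log(C1 + z)


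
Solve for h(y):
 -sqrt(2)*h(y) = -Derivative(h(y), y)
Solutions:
 h(y) = C1*exp(sqrt(2)*y)


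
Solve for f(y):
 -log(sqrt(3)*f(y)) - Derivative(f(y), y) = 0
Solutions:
 2*Integral(1/(2*log(_y) + log(3)), (_y, f(y))) = C1 - y


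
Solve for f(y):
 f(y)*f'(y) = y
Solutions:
 f(y) = -sqrt(C1 + y^2)
 f(y) = sqrt(C1 + y^2)


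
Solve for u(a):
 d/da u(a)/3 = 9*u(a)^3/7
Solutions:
 u(a) = -sqrt(14)*sqrt(-1/(C1 + 27*a))/2
 u(a) = sqrt(14)*sqrt(-1/(C1 + 27*a))/2


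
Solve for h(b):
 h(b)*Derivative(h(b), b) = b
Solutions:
 h(b) = -sqrt(C1 + b^2)
 h(b) = sqrt(C1 + b^2)


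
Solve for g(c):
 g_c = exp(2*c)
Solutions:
 g(c) = C1 + exp(2*c)/2


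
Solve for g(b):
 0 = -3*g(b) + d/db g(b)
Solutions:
 g(b) = C1*exp(3*b)


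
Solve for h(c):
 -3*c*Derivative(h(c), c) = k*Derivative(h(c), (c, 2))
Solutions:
 h(c) = C1 + C2*sqrt(k)*erf(sqrt(6)*c*sqrt(1/k)/2)


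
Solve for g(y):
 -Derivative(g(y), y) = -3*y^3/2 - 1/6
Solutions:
 g(y) = C1 + 3*y^4/8 + y/6


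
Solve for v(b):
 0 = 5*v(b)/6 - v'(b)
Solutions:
 v(b) = C1*exp(5*b/6)


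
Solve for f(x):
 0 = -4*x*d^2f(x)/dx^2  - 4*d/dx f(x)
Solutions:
 f(x) = C1 + C2*log(x)


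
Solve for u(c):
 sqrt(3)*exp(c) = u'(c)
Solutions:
 u(c) = C1 + sqrt(3)*exp(c)


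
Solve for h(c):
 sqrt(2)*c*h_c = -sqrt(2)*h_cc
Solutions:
 h(c) = C1 + C2*erf(sqrt(2)*c/2)


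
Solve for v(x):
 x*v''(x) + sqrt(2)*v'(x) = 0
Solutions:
 v(x) = C1 + C2*x^(1 - sqrt(2))


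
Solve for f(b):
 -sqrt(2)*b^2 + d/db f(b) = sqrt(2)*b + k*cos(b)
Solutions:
 f(b) = C1 + sqrt(2)*b^3/3 + sqrt(2)*b^2/2 + k*sin(b)


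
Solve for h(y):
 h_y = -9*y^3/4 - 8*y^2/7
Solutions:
 h(y) = C1 - 9*y^4/16 - 8*y^3/21


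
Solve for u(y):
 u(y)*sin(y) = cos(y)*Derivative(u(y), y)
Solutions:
 u(y) = C1/cos(y)


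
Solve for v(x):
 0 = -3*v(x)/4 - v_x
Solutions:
 v(x) = C1*exp(-3*x/4)


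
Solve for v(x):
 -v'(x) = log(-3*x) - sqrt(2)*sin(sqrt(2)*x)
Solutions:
 v(x) = C1 - x*log(-x) - x*log(3) + x - cos(sqrt(2)*x)


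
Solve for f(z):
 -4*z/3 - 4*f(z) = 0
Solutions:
 f(z) = -z/3


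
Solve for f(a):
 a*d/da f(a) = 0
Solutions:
 f(a) = C1


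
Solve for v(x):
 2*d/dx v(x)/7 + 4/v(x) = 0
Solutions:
 v(x) = -sqrt(C1 - 28*x)
 v(x) = sqrt(C1 - 28*x)


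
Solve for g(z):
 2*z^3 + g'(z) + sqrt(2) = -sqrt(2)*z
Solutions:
 g(z) = C1 - z^4/2 - sqrt(2)*z^2/2 - sqrt(2)*z


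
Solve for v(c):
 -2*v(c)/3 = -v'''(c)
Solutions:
 v(c) = C3*exp(2^(1/3)*3^(2/3)*c/3) + (C1*sin(2^(1/3)*3^(1/6)*c/2) + C2*cos(2^(1/3)*3^(1/6)*c/2))*exp(-2^(1/3)*3^(2/3)*c/6)


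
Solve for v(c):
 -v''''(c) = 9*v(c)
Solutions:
 v(c) = (C1*sin(sqrt(6)*c/2) + C2*cos(sqrt(6)*c/2))*exp(-sqrt(6)*c/2) + (C3*sin(sqrt(6)*c/2) + C4*cos(sqrt(6)*c/2))*exp(sqrt(6)*c/2)


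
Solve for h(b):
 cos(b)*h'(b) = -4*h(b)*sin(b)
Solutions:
 h(b) = C1*cos(b)^4


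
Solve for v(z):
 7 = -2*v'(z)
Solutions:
 v(z) = C1 - 7*z/2


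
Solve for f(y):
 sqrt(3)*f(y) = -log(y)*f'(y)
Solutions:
 f(y) = C1*exp(-sqrt(3)*li(y))


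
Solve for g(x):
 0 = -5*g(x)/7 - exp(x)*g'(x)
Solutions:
 g(x) = C1*exp(5*exp(-x)/7)


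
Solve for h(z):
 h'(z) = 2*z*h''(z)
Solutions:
 h(z) = C1 + C2*z^(3/2)


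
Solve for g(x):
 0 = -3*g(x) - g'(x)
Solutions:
 g(x) = C1*exp(-3*x)


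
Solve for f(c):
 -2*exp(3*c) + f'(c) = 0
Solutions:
 f(c) = C1 + 2*exp(3*c)/3


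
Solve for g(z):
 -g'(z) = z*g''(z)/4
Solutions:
 g(z) = C1 + C2/z^3


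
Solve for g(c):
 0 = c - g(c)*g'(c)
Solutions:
 g(c) = -sqrt(C1 + c^2)
 g(c) = sqrt(C1 + c^2)


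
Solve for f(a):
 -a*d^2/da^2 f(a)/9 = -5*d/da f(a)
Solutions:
 f(a) = C1 + C2*a^46


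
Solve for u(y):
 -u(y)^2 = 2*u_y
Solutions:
 u(y) = 2/(C1 + y)


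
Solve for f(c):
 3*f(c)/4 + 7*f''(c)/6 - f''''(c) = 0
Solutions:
 f(c) = C1*exp(-sqrt(3)*c*sqrt(7 + sqrt(157))/6) + C2*exp(sqrt(3)*c*sqrt(7 + sqrt(157))/6) + C3*sin(sqrt(3)*c*sqrt(-7 + sqrt(157))/6) + C4*cos(sqrt(3)*c*sqrt(-7 + sqrt(157))/6)


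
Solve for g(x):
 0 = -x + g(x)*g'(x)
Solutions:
 g(x) = -sqrt(C1 + x^2)
 g(x) = sqrt(C1 + x^2)


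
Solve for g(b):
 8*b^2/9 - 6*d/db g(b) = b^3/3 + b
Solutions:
 g(b) = C1 - b^4/72 + 4*b^3/81 - b^2/12


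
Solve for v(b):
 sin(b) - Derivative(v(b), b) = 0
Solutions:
 v(b) = C1 - cos(b)


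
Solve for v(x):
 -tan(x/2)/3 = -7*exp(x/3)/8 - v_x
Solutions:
 v(x) = C1 - 21*exp(x/3)/8 - 2*log(cos(x/2))/3


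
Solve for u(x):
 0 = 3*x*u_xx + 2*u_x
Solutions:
 u(x) = C1 + C2*x^(1/3)


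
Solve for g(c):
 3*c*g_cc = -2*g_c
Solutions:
 g(c) = C1 + C2*c^(1/3)


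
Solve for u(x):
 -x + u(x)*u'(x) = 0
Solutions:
 u(x) = -sqrt(C1 + x^2)
 u(x) = sqrt(C1 + x^2)


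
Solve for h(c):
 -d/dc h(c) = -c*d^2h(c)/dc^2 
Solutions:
 h(c) = C1 + C2*c^2


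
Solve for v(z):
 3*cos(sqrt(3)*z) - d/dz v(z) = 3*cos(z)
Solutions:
 v(z) = C1 - 3*sin(z) + sqrt(3)*sin(sqrt(3)*z)


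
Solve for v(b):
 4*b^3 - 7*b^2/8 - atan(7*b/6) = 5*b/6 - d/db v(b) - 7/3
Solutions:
 v(b) = C1 - b^4 + 7*b^3/24 + 5*b^2/12 + b*atan(7*b/6) - 7*b/3 - 3*log(49*b^2 + 36)/7


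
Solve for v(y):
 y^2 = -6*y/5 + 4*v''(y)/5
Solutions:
 v(y) = C1 + C2*y + 5*y^4/48 + y^3/4


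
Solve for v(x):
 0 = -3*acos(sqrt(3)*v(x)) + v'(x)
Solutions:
 Integral(1/acos(sqrt(3)*_y), (_y, v(x))) = C1 + 3*x


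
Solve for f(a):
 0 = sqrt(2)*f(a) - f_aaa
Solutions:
 f(a) = C3*exp(2^(1/6)*a) + (C1*sin(2^(1/6)*sqrt(3)*a/2) + C2*cos(2^(1/6)*sqrt(3)*a/2))*exp(-2^(1/6)*a/2)


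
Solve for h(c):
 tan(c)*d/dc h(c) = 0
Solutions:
 h(c) = C1


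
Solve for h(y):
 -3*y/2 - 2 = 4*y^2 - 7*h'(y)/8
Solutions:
 h(y) = C1 + 32*y^3/21 + 6*y^2/7 + 16*y/7


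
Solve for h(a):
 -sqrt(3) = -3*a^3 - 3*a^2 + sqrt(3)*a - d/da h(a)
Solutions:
 h(a) = C1 - 3*a^4/4 - a^3 + sqrt(3)*a^2/2 + sqrt(3)*a


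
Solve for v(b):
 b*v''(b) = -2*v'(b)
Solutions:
 v(b) = C1 + C2/b


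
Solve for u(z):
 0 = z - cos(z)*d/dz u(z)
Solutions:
 u(z) = C1 + Integral(z/cos(z), z)


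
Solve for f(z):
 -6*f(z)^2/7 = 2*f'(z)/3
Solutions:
 f(z) = 7/(C1 + 9*z)


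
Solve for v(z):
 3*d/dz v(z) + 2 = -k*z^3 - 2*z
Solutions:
 v(z) = C1 - k*z^4/12 - z^2/3 - 2*z/3


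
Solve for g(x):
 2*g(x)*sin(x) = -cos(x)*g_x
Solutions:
 g(x) = C1*cos(x)^2


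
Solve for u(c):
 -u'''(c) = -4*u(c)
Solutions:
 u(c) = C3*exp(2^(2/3)*c) + (C1*sin(2^(2/3)*sqrt(3)*c/2) + C2*cos(2^(2/3)*sqrt(3)*c/2))*exp(-2^(2/3)*c/2)


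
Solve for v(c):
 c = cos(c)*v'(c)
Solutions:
 v(c) = C1 + Integral(c/cos(c), c)


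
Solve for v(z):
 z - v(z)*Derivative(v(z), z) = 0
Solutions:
 v(z) = -sqrt(C1 + z^2)
 v(z) = sqrt(C1 + z^2)


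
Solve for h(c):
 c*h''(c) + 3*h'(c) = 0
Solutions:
 h(c) = C1 + C2/c^2


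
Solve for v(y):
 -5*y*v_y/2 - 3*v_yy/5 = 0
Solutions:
 v(y) = C1 + C2*erf(5*sqrt(3)*y/6)


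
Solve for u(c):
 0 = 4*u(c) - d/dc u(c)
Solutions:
 u(c) = C1*exp(4*c)


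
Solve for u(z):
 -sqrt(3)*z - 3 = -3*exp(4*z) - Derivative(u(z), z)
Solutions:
 u(z) = C1 + sqrt(3)*z^2/2 + 3*z - 3*exp(4*z)/4


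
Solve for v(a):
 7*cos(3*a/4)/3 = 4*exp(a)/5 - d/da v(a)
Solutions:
 v(a) = C1 + 4*exp(a)/5 - 28*sin(3*a/4)/9


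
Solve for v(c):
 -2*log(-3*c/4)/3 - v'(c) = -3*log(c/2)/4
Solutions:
 v(c) = C1 + c*log(c)/12 + c*(-8*log(3) - 1 + 7*log(2) - 8*I*pi)/12


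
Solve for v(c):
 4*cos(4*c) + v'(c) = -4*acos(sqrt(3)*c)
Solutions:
 v(c) = C1 - 4*c*acos(sqrt(3)*c) + 4*sqrt(3)*sqrt(1 - 3*c^2)/3 - sin(4*c)


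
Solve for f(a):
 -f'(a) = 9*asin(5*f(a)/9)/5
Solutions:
 Integral(1/asin(5*_y/9), (_y, f(a))) = C1 - 9*a/5


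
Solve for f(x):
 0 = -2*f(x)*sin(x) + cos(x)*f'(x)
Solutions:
 f(x) = C1/cos(x)^2


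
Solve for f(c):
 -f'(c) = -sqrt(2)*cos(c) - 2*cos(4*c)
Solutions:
 f(c) = C1 + sqrt(2)*sin(c) + sin(4*c)/2


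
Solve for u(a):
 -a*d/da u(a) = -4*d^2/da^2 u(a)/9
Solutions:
 u(a) = C1 + C2*erfi(3*sqrt(2)*a/4)


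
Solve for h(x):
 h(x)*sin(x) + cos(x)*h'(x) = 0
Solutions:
 h(x) = C1*cos(x)


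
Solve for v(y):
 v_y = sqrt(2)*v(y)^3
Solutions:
 v(y) = -sqrt(2)*sqrt(-1/(C1 + sqrt(2)*y))/2
 v(y) = sqrt(2)*sqrt(-1/(C1 + sqrt(2)*y))/2


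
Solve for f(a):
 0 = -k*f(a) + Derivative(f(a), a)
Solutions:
 f(a) = C1*exp(a*k)


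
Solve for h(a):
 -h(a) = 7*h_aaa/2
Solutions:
 h(a) = C3*exp(-2^(1/3)*7^(2/3)*a/7) + (C1*sin(2^(1/3)*sqrt(3)*7^(2/3)*a/14) + C2*cos(2^(1/3)*sqrt(3)*7^(2/3)*a/14))*exp(2^(1/3)*7^(2/3)*a/14)


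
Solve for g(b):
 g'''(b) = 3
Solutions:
 g(b) = C1 + C2*b + C3*b^2 + b^3/2


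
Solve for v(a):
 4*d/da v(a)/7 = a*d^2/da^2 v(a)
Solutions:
 v(a) = C1 + C2*a^(11/7)


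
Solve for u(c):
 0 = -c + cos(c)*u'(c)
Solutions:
 u(c) = C1 + Integral(c/cos(c), c)


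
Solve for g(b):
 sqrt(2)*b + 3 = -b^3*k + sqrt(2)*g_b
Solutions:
 g(b) = C1 + sqrt(2)*b^4*k/8 + b^2/2 + 3*sqrt(2)*b/2


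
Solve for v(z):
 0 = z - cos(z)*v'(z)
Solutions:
 v(z) = C1 + Integral(z/cos(z), z)


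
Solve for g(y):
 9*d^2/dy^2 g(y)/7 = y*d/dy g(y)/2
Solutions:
 g(y) = C1 + C2*erfi(sqrt(7)*y/6)


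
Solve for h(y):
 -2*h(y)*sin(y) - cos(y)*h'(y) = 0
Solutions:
 h(y) = C1*cos(y)^2


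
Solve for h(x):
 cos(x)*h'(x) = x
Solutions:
 h(x) = C1 + Integral(x/cos(x), x)


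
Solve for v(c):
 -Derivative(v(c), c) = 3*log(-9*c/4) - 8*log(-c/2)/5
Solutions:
 v(c) = C1 - 7*c*log(-c)/5 + c*(-6*log(3) + 7/5 + 22*log(2)/5)


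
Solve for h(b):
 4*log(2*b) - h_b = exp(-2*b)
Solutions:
 h(b) = C1 + 4*b*log(b) + 4*b*(-1 + log(2)) + exp(-2*b)/2


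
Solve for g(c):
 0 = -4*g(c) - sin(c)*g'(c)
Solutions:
 g(c) = C1*(cos(c)^2 + 2*cos(c) + 1)/(cos(c)^2 - 2*cos(c) + 1)


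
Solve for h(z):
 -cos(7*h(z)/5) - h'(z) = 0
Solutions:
 z - 5*log(sin(7*h(z)/5) - 1)/14 + 5*log(sin(7*h(z)/5) + 1)/14 = C1


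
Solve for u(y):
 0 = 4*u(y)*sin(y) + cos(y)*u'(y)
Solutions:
 u(y) = C1*cos(y)^4


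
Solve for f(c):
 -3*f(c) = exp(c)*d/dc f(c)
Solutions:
 f(c) = C1*exp(3*exp(-c))


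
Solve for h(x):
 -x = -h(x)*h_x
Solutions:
 h(x) = -sqrt(C1 + x^2)
 h(x) = sqrt(C1 + x^2)


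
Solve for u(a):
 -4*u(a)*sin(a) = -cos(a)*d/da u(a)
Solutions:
 u(a) = C1/cos(a)^4


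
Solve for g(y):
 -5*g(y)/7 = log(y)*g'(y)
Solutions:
 g(y) = C1*exp(-5*li(y)/7)


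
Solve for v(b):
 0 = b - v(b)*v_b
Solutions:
 v(b) = -sqrt(C1 + b^2)
 v(b) = sqrt(C1 + b^2)
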